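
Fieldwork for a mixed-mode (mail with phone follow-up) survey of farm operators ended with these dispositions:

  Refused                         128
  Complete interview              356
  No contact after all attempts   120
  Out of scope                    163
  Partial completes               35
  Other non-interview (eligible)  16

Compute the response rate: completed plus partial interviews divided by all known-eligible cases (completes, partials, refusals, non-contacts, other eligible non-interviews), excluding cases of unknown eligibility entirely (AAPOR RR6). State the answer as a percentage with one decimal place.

Top → 356 + 35 = 391
Base → 356 + 35 + 128 + 120 + 16 = 655
RR6 = 391 / 655 = 0.5969

59.7%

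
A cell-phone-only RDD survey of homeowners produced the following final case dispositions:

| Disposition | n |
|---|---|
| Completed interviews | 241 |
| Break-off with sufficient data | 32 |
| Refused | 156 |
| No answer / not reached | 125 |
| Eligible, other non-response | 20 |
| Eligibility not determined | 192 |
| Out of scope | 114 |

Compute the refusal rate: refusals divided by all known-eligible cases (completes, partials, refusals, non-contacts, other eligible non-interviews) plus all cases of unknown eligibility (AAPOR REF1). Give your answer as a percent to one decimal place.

20.4%

Top: 156
Denominator: 241 + 32 + 156 + 125 + 20 + 192 = 766
REF1 = 156 / 766 = 0.2037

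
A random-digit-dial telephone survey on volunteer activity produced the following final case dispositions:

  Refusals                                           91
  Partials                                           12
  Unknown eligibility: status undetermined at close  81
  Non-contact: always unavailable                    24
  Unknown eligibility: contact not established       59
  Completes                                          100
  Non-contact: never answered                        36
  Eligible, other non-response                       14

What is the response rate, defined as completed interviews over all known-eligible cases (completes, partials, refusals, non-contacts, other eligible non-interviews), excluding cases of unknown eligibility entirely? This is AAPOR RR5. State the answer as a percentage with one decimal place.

36.1%

No contact after all attempts = 36 + 24 = 60
Unknown eligibility = 59 + 81 = 140
Num = 100
Denom = 100 + 12 + 91 + 60 + 14 = 277
RR5 = 100 / 277 = 0.3610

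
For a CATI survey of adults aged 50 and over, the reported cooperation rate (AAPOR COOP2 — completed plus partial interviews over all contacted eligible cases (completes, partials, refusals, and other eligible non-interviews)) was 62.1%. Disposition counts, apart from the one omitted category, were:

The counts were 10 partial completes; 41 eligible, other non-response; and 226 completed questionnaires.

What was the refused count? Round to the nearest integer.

Top: 226 + 10 = 236
COOP2 = 236 / D = 0.621
D = 236 / 0.621 = 380.0
Remaining denominator categories sum to 277
refused = 380.0 − 277 ≈ 103

103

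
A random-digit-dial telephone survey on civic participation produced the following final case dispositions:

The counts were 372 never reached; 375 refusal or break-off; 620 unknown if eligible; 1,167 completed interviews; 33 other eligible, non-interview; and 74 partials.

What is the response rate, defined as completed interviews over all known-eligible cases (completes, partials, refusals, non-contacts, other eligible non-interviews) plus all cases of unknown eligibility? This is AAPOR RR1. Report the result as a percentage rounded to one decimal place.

44.2%

Numerator = 1167
Base = 1167 + 74 + 375 + 372 + 33 + 620 = 2641
RR1 = 1167 / 2641 = 0.4419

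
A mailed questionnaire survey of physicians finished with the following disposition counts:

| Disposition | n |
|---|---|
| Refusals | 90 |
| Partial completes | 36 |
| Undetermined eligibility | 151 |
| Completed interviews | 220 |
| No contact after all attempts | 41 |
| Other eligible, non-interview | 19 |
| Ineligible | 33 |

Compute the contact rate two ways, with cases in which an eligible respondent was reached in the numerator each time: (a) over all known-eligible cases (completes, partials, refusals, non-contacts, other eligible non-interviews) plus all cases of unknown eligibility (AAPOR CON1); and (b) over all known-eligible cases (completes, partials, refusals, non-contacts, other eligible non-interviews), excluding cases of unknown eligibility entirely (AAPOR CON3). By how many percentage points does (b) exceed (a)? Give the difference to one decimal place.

Top → 220 + 36 + 90 + 19 = 365
Base → 220 + 36 + 90 + 41 + 19 + 151 = 557
CON1 = 365 / 557 = 0.6553
Base → 220 + 36 + 90 + 41 + 19 = 406
CON3 = 365 / 406 = 0.8990
Difference = 89.90 − 65.53 = 24.37 percentage points

24.4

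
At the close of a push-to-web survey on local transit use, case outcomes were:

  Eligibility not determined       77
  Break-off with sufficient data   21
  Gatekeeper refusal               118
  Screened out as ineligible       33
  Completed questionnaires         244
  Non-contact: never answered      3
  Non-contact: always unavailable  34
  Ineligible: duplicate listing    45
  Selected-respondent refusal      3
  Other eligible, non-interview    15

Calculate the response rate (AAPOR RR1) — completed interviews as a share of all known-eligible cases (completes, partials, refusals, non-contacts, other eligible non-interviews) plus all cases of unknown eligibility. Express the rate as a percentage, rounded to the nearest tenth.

Refusals = 118 + 3 = 121
No contact after all attempts = 3 + 34 = 37
Out of scope = 33 + 45 = 78
Numerator: 244
Denominator: 244 + 21 + 121 + 37 + 15 + 77 = 515
RR1 = 244 / 515 = 0.4738

47.4%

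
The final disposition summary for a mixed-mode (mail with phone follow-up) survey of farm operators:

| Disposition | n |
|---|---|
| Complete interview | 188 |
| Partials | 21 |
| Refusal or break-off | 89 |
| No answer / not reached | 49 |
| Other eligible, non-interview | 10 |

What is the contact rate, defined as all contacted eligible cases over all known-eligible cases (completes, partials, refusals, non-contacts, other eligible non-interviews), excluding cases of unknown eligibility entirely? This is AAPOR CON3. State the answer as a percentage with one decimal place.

Num → 188 + 21 + 89 + 10 = 308
Denom → 188 + 21 + 89 + 49 + 10 = 357
CON3 = 308 / 357 = 0.8627

86.3%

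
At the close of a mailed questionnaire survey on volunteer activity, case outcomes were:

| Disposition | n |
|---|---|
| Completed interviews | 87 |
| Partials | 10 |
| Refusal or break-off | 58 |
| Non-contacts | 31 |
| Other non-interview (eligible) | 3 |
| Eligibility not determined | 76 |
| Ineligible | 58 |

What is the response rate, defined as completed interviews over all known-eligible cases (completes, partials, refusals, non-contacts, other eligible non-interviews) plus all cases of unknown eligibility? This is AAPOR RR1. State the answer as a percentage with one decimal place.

32.8%

Num: 87
Denom: 87 + 10 + 58 + 31 + 3 + 76 = 265
RR1 = 87 / 265 = 0.3283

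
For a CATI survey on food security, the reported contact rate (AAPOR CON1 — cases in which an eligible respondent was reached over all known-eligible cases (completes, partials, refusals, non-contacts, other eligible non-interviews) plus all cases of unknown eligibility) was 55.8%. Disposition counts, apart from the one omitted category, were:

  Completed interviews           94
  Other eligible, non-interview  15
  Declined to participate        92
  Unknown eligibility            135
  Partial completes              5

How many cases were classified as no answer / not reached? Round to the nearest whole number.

28

Numerator → 94 + 5 + 92 + 15 = 206
CON1 = 206 / D = 0.558
D = 206 / 0.558 = 369.2
Remaining denominator categories sum to 341
no answer / not reached = 369.2 − 341 ≈ 28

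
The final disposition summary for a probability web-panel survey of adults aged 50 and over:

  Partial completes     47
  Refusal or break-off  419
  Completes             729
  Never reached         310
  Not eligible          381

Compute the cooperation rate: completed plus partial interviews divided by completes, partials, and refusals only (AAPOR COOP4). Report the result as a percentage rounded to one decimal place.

64.9%

Top → 729 + 47 = 776
Base → 729 + 47 + 419 = 1195
COOP4 = 776 / 1195 = 0.6494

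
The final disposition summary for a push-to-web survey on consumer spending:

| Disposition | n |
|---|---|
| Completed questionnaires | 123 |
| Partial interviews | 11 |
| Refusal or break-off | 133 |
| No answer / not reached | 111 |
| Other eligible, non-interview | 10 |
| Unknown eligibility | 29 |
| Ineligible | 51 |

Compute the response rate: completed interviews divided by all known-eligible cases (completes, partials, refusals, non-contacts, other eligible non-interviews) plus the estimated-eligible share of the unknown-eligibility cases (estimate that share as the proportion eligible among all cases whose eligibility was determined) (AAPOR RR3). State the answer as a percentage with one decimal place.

Top = 123
Eligible (known) = 123 + 11 + 133 + 111 + 10 = 388
e = 388 / (388 + 51) = 388 / 439 = 0.8838
Eligible share of unknowns = 0.8838 × 29 = 25.63
Base = 388 + 25.63 = 413.63
RR3 = 123 / 413.63 = 0.2974

29.7%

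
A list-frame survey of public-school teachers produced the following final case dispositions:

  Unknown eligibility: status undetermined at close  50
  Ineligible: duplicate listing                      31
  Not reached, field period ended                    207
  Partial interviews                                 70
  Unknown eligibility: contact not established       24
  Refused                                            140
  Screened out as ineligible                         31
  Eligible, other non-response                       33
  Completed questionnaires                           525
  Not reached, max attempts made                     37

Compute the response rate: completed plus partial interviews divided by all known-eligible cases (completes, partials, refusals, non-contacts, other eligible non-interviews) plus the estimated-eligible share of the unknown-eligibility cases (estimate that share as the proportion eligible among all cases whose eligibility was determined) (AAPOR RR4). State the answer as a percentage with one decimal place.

Never reached = 207 + 37 = 244
Unknown eligibility = 24 + 50 = 74
Screened out, ineligible = 31 + 31 = 62
Numerator = 525 + 70 = 595
Determined eligible = 525 + 70 + 140 + 244 + 33 = 1012
e = 1012 / (1012 + 62) = 1012 / 1074 = 0.9423
Estimated eligible among unknowns = 0.9423 × 74 = 69.73
Denom = 1012 + 69.73 = 1081.73
RR4 = 595 / 1081.73 = 0.5500

55.0%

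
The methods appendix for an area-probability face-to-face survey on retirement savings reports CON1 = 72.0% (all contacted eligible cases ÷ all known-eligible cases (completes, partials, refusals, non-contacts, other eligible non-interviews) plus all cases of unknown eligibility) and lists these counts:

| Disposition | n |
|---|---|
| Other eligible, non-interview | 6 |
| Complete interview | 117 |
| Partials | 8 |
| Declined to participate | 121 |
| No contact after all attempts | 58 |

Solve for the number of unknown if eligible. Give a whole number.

40

Top → 117 + 8 + 121 + 6 = 252
CON1 = 252 / D = 0.720
D = 252 / 0.720 = 350.0
Rest of base = 310
unknown if eligible = 350.0 − 310 ≈ 40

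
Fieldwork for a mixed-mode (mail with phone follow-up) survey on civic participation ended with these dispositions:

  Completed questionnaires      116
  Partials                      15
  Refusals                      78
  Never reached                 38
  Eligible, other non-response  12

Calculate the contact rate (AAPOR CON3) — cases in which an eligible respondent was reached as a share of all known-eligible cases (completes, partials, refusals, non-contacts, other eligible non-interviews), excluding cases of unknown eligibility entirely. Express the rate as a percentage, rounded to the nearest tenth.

85.3%

Numerator: 116 + 15 + 78 + 12 = 221
Base: 116 + 15 + 78 + 38 + 12 = 259
CON3 = 221 / 259 = 0.8533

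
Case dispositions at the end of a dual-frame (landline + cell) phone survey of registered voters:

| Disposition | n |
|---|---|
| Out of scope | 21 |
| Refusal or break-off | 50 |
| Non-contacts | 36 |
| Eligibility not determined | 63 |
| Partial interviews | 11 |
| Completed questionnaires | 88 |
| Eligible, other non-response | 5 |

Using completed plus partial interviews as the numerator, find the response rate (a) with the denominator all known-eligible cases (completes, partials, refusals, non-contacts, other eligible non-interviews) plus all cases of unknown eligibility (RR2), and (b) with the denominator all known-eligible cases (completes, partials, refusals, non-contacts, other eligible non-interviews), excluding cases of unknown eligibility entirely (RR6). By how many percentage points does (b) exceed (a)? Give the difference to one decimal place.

13.0

Num → 88 + 11 = 99
Denominator → 88 + 11 + 50 + 36 + 5 + 63 = 253
RR2 = 99 / 253 = 0.3913
Denominator → 88 + 11 + 50 + 36 + 5 = 190
RR6 = 99 / 190 = 0.5211
Difference = 52.11 − 39.13 = 12.98 percentage points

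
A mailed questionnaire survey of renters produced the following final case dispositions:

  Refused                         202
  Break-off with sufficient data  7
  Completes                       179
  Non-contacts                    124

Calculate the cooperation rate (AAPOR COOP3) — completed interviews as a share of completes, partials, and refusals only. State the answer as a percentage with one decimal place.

46.1%

Numerator: 179
Denominator: 179 + 7 + 202 = 388
COOP3 = 179 / 388 = 0.4613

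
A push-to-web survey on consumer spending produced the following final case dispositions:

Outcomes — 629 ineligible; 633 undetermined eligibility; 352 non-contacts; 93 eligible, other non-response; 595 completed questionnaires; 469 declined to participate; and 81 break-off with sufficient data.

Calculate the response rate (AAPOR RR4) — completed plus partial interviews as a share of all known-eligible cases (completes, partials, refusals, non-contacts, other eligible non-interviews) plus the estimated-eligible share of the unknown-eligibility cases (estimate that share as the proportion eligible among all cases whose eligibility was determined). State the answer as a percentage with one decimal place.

Top = 595 + 81 = 676
Known eligible = 595 + 81 + 469 + 352 + 93 = 1590
e = 1590 / (1590 + 629) = 1590 / 2219 = 0.7165
Eligible share of unknowns = 0.7165 × 633 = 453.54
Base = 1590 + 453.54 = 2043.54
RR4 = 676 / 2043.54 = 0.3308

33.1%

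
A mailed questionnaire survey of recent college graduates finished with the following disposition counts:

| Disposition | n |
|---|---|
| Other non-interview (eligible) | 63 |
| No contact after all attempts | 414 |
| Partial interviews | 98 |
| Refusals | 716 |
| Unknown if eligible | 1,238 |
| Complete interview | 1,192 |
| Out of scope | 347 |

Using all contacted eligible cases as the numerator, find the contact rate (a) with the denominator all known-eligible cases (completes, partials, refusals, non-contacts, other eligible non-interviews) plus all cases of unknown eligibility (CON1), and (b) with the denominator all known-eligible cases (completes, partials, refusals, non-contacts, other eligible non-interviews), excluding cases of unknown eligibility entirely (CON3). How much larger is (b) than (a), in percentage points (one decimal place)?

27.7

Top → 1192 + 98 + 716 + 63 = 2069
Denominator → 1192 + 98 + 716 + 414 + 63 + 1238 = 3721
CON1 = 2069 / 3721 = 0.5560
Denominator → 1192 + 98 + 716 + 414 + 63 = 2483
CON3 = 2069 / 2483 = 0.8333
Difference = 83.33 − 55.60 = 27.73 percentage points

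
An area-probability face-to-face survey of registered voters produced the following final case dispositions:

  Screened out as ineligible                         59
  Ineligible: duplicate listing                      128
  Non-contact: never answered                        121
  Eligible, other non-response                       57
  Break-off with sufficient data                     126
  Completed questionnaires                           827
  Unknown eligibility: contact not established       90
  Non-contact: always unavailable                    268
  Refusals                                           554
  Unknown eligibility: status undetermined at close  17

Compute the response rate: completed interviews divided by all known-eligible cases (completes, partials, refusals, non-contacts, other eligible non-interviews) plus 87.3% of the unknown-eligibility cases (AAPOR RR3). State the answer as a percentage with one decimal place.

40.4%

Never reached = 121 + 268 = 389
Eligibility not determined = 90 + 17 = 107
Out of scope = 59 + 128 = 187
Num: 827
Eligible (known): 827 + 126 + 554 + 389 + 57 = 1953
Estimated eligible among unknowns: 0.8730 × 107 = 93.41
Base: 1953 + 93.41 = 2046.41
RR3 = 827 / 2046.41 = 0.4041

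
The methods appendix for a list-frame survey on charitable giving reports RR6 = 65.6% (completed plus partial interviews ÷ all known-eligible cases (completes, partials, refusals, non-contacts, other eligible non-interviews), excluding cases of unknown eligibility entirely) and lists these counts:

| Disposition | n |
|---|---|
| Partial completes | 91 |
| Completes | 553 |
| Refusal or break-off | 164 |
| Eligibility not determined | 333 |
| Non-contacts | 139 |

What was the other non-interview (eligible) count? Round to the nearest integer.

35

Top → 553 + 91 = 644
RR6 = 644 / D = 0.656
D = 644 / 0.656 = 981.7
Remaining denominator categories sum to 947
other non-interview (eligible) = 981.7 − 947 ≈ 35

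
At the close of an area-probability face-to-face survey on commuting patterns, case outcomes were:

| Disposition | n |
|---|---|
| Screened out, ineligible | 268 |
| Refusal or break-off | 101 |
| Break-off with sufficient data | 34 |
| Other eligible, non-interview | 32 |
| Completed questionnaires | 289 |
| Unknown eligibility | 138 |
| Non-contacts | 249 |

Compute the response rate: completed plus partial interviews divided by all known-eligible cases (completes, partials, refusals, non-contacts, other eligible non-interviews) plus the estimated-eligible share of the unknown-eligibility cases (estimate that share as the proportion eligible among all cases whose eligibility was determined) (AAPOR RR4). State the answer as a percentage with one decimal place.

40.1%

Top = 289 + 34 = 323
Determined eligible = 289 + 34 + 101 + 249 + 32 = 705
e = 705 / (705 + 268) = 705 / 973 = 0.7246
e × U = 0.7246 × 138 = 99.99
Denom = 705 + 99.99 = 804.99
RR4 = 323 / 804.99 = 0.4012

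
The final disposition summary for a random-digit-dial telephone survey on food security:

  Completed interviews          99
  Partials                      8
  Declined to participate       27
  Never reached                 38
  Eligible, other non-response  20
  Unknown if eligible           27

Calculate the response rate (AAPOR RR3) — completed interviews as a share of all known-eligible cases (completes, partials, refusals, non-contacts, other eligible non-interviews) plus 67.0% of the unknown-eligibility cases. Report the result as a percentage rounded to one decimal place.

Top = 99
Eligible (known) = 99 + 8 + 27 + 38 + 20 = 192
Estimated eligible among unknowns = 0.6700 × 27 = 18.09
Denom = 192 + 18.09 = 210.09
RR3 = 99 / 210.09 = 0.4712

47.1%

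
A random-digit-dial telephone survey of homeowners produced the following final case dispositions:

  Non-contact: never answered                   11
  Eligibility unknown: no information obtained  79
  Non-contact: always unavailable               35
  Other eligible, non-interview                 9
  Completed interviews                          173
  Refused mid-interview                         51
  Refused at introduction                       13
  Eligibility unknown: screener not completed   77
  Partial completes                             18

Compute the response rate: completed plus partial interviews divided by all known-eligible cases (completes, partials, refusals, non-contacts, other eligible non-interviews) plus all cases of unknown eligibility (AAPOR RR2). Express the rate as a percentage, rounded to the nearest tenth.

Refused = 13 + 51 = 64
Never reached = 11 + 35 = 46
Undetermined eligibility = 77 + 79 = 156
Numerator = 173 + 18 = 191
Base = 173 + 18 + 64 + 46 + 9 + 156 = 466
RR2 = 191 / 466 = 0.4099

41.0%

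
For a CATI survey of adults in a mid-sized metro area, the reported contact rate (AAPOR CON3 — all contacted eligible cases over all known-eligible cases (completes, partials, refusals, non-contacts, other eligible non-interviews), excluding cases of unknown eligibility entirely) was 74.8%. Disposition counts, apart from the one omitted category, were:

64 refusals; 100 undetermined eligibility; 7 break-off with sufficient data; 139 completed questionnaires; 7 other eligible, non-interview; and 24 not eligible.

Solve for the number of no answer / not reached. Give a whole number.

Num → 139 + 7 + 64 + 7 = 217
CON3 = 217 / D = 0.748
D = 217 / 0.748 = 290.1
Rest of base = 217
no answer / not reached = 290.1 − 217 ≈ 73

73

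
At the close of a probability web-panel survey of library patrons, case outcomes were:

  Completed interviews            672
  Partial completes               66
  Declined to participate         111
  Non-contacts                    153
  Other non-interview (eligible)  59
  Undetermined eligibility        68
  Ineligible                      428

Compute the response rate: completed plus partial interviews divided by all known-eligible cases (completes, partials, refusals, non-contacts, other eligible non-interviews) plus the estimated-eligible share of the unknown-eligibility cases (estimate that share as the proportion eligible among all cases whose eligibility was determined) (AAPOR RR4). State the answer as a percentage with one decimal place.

Top → 672 + 66 = 738
Determined eligible → 672 + 66 + 111 + 153 + 59 = 1061
e = 1061 / (1061 + 428) = 1061 / 1489 = 0.7126
e × U → 0.7126 × 68 = 48.46
Denom → 1061 + 48.46 = 1109.46
RR4 = 738 / 1109.46 = 0.6652

66.5%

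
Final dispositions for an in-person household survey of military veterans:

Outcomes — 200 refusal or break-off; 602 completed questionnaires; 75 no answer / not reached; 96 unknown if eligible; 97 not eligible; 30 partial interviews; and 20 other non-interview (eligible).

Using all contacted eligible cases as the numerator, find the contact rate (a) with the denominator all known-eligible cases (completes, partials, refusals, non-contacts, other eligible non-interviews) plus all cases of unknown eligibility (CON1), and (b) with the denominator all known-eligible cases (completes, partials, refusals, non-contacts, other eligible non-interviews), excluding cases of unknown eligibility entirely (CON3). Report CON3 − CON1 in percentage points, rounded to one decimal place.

Top: 602 + 30 + 200 + 20 = 852
Denom: 602 + 30 + 200 + 75 + 20 + 96 = 1023
CON1 = 852 / 1023 = 0.8328
Denom: 602 + 30 + 200 + 75 + 20 = 927
CON3 = 852 / 927 = 0.9191
Difference = 91.91 − 83.28 = 8.63 percentage points

8.6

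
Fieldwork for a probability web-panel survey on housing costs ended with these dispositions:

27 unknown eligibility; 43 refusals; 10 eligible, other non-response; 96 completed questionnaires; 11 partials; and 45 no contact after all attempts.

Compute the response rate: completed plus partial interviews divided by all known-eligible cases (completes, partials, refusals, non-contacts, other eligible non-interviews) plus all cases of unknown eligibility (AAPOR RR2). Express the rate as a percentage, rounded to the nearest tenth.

46.1%

Top = 96 + 11 = 107
Base = 96 + 11 + 43 + 45 + 10 + 27 = 232
RR2 = 107 / 232 = 0.4612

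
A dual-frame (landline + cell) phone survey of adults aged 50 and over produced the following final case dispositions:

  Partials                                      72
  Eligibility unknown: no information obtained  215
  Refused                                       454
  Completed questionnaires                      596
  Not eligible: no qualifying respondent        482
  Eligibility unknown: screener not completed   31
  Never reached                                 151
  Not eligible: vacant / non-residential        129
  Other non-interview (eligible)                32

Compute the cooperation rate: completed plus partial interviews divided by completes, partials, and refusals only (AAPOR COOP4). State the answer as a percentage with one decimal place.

Undetermined eligibility = 31 + 215 = 246
Out of scope = 482 + 129 = 611
Num: 596 + 72 = 668
Base: 596 + 72 + 454 = 1122
COOP4 = 668 / 1122 = 0.5954

59.5%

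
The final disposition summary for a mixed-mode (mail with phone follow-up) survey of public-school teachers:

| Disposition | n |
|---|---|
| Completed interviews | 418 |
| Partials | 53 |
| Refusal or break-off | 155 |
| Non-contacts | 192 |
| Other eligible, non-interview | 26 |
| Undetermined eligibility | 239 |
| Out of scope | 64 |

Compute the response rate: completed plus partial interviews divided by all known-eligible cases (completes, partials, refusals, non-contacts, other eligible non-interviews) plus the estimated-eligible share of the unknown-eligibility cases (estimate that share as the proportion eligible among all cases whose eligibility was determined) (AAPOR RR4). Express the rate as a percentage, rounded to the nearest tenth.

44.2%

Top → 418 + 53 = 471
Eligible (known) → 418 + 53 + 155 + 192 + 26 = 844
e = 844 / (844 + 64) = 844 / 908 = 0.9295
Eligible share of unknowns → 0.9295 × 239 = 222.15
Base → 844 + 222.15 = 1066.15
RR4 = 471 / 1066.15 = 0.4418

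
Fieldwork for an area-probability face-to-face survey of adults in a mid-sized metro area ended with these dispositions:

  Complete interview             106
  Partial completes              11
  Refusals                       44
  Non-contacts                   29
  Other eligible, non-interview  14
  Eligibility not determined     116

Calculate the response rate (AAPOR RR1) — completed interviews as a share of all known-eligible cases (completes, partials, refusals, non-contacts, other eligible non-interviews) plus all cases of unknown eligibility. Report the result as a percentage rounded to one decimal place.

33.1%

Top: 106
Denom: 106 + 11 + 44 + 29 + 14 + 116 = 320
RR1 = 106 / 320 = 0.3312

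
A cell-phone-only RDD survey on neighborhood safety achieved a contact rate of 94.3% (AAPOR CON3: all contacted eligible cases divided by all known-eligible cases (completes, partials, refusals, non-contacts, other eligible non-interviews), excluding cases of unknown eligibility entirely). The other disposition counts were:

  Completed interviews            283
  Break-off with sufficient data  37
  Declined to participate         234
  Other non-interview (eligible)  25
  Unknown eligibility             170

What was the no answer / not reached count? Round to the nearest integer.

35

Num → 283 + 37 + 234 + 25 = 579
CON3 = 579 / D = 0.943
D = 579 / 0.943 = 614.0
Remaining denominator categories sum to 579
no answer / not reached = 614.0 − 579 ≈ 35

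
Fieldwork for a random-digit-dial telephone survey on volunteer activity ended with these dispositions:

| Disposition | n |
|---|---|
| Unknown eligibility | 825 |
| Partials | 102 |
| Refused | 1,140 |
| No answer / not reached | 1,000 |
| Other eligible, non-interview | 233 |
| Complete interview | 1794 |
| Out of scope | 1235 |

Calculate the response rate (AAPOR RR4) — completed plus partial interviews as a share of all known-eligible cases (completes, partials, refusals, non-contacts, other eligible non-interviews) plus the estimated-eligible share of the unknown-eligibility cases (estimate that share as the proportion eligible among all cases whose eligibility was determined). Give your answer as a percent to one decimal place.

38.6%

Top = 1794 + 102 = 1896
Known eligible = 1794 + 102 + 1140 + 1000 + 233 = 4269
e = 4269 / (4269 + 1235) = 4269 / 5504 = 0.7756
Estimated eligible among unknowns = 0.7756 × 825 = 639.87
Denominator = 4269 + 639.87 = 4908.87
RR4 = 1896 / 4908.87 = 0.3862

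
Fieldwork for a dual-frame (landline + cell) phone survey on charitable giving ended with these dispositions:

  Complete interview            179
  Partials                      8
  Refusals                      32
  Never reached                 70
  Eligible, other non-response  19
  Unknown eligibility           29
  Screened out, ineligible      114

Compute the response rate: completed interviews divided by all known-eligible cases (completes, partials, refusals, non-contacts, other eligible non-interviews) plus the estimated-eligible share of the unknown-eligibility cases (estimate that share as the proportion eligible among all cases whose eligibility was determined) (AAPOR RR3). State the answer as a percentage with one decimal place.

54.4%

Num: 179
Known eligible: 179 + 8 + 32 + 70 + 19 = 308
e = 308 / (308 + 114) = 308 / 422 = 0.7299
Estimated eligible among unknowns: 0.7299 × 29 = 21.17
Denominator: 308 + 21.17 = 329.17
RR3 = 179 / 329.17 = 0.5438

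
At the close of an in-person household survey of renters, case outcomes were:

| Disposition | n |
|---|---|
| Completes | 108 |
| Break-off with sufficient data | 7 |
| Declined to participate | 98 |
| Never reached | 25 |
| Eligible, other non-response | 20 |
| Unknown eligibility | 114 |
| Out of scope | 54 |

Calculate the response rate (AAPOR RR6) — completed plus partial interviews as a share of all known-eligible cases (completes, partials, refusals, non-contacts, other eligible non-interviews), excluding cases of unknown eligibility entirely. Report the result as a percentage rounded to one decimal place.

Num: 108 + 7 = 115
Base: 108 + 7 + 98 + 25 + 20 = 258
RR6 = 115 / 258 = 0.4457

44.6%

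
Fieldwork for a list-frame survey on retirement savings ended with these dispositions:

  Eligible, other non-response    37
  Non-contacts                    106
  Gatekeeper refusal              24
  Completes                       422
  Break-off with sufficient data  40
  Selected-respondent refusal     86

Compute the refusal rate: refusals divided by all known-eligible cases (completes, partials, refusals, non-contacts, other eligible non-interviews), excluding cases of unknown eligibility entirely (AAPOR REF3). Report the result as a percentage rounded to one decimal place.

15.4%

Declined to participate = 24 + 86 = 110
Top = 110
Denom = 422 + 40 + 110 + 106 + 37 = 715
REF3 = 110 / 715 = 0.1538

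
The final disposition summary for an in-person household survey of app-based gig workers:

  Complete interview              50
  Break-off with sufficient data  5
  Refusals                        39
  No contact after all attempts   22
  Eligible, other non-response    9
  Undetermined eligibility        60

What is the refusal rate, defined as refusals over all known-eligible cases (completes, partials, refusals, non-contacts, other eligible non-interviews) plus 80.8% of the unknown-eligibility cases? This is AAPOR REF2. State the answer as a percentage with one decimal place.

22.5%

Numerator: 39
Determined eligible: 50 + 5 + 39 + 22 + 9 = 125
Eligible share of unknowns: 0.8080 × 60 = 48.48
Denominator: 125 + 48.48 = 173.48
REF2 = 39 / 173.48 = 0.2248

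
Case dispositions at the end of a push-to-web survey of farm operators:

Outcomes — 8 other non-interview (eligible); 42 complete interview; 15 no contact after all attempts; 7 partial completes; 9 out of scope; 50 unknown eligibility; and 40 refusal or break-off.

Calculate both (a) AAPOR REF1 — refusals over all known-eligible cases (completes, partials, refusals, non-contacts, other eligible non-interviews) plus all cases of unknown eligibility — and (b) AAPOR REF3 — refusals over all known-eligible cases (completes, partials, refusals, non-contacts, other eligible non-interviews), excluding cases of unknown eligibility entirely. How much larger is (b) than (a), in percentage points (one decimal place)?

11.0

Top = 40
Denom = 42 + 7 + 40 + 15 + 8 + 50 = 162
REF1 = 40 / 162 = 0.2469
Denom = 42 + 7 + 40 + 15 + 8 = 112
REF3 = 40 / 112 = 0.3571
Difference = 35.71 − 24.69 = 11.02 percentage points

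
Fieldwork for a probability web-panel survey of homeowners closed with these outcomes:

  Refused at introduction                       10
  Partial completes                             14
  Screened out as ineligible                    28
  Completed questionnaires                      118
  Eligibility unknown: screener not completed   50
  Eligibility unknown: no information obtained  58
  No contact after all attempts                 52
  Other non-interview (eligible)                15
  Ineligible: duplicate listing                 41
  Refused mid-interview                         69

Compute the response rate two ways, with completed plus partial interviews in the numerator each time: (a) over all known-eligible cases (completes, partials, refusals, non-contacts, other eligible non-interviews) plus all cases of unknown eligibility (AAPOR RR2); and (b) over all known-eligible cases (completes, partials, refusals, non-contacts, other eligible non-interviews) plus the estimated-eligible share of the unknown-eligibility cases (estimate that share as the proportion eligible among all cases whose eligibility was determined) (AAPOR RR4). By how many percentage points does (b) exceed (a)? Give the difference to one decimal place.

2.0

Declined to participate = 10 + 69 = 79
Undetermined eligibility = 50 + 58 = 108
Not eligible = 28 + 41 = 69
Num = 118 + 14 = 132
Denom = 118 + 14 + 79 + 52 + 15 + 108 = 386
RR2 = 132 / 386 = 0.3420
Determined eligible = 118 + 14 + 79 + 52 + 15 = 278
e = 278 / (278 + 69) = 278 / 347 = 0.8012
Estimated eligible among unknowns = 0.8012 × 108 = 86.53
Denom = 278 + 86.53 = 364.53
RR4 = 132 / 364.53 = 0.3621
Difference = 36.21 − 34.20 = 2.01 percentage points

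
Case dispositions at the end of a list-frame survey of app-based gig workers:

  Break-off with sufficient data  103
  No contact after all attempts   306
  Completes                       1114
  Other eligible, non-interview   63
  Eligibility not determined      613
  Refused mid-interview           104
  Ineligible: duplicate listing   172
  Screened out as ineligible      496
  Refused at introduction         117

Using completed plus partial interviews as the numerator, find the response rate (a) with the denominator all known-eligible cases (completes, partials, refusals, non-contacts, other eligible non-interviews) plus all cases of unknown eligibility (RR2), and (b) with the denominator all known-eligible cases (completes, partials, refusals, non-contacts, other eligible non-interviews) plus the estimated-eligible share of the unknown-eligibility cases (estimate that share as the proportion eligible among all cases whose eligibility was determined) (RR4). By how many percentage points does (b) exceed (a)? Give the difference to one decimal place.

Refusal or break-off = 117 + 104 = 221
Not eligible = 496 + 172 = 668
Num → 1114 + 103 = 1217
Denominator → 1114 + 103 + 221 + 306 + 63 + 613 = 2420
RR2 = 1217 / 2420 = 0.5029
Determined eligible → 1114 + 103 + 221 + 306 + 63 = 1807
e = 1807 / (1807 + 668) = 1807 / 2475 = 0.7301
Eligible share of unknowns → 0.7301 × 613 = 447.55
Denominator → 1807 + 447.55 = 2254.55
RR4 = 1217 / 2254.55 = 0.5398
Difference = 53.98 − 50.29 = 3.69 percentage points

3.7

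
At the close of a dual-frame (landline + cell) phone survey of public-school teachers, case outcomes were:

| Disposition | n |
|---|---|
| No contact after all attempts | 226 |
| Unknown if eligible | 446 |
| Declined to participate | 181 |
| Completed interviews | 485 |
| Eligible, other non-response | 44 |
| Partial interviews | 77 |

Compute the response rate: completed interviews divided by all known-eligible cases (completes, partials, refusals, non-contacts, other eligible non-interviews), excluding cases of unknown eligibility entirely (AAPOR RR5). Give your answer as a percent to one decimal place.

Num = 485
Base = 485 + 77 + 181 + 226 + 44 = 1013
RR5 = 485 / 1013 = 0.4788

47.9%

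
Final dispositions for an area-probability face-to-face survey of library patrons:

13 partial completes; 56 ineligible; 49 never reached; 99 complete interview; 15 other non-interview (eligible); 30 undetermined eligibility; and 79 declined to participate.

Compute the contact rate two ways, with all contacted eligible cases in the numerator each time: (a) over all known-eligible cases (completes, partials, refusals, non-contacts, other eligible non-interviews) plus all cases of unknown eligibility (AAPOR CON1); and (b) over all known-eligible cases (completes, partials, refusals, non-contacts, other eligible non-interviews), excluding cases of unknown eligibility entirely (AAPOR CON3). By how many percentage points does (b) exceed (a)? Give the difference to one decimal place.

Top: 99 + 13 + 79 + 15 = 206
Denom: 99 + 13 + 79 + 49 + 15 + 30 = 285
CON1 = 206 / 285 = 0.7228
Denom: 99 + 13 + 79 + 49 + 15 = 255
CON3 = 206 / 255 = 0.8078
Difference = 80.78 − 72.28 = 8.50 percentage points

8.5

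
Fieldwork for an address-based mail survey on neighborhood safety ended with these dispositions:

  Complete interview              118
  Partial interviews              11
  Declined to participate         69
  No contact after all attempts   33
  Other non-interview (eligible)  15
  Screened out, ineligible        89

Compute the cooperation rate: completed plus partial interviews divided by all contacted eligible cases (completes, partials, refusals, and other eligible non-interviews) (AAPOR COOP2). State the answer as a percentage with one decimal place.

Num: 118 + 11 = 129
Denom: 118 + 11 + 69 + 15 = 213
COOP2 = 129 / 213 = 0.6056

60.6%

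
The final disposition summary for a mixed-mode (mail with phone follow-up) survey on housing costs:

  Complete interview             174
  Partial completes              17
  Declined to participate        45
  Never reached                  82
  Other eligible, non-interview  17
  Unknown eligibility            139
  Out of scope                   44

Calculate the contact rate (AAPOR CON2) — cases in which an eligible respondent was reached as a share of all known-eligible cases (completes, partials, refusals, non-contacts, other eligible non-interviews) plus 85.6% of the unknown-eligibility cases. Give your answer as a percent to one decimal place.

55.7%

Numerator = 174 + 17 + 45 + 17 = 253
Eligible (known) = 174 + 17 + 45 + 82 + 17 = 335
Estimated eligible among unknowns = 0.8560 × 139 = 118.98
Base = 335 + 118.98 = 453.98
CON2 = 253 / 453.98 = 0.5573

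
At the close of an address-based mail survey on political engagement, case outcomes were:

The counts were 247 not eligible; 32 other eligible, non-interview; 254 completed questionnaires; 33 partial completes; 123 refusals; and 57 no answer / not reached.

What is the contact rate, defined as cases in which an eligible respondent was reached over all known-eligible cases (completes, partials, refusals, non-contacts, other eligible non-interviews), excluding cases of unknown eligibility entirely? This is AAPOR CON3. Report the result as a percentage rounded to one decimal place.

88.6%

Numerator = 254 + 33 + 123 + 32 = 442
Denominator = 254 + 33 + 123 + 57 + 32 = 499
CON3 = 442 / 499 = 0.8858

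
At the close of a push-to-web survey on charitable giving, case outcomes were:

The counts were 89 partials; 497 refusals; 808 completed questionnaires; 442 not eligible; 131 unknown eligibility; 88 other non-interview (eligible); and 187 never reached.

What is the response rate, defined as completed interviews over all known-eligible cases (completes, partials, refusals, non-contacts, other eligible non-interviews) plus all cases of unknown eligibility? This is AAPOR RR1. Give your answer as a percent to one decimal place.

Numerator → 808
Denominator → 808 + 89 + 497 + 187 + 88 + 131 = 1800
RR1 = 808 / 1800 = 0.4489

44.9%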